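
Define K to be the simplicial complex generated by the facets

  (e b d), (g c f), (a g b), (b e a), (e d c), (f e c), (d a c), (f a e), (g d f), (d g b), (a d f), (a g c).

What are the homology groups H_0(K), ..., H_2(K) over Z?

Fix the vertex order a < b < c < d < e < f < g and write every simplex with vertices in increasing order. Then dim K = 2 and the simplices of K are:

  0-simplices (7): a, b, c, d, e, f, g
  1-simplices (18): ab, ac, ad, ae, af, ag, bd, be, bg, cd, ce, cf, cg, de, df, dg, ef, fg
  2-simplices (12): abe, abg, acd, acg, adf, aef, bde, bdg, cde, cef, cfg, dfg

giving chain groups C_0 ≅ Z^7, C_1 ≅ Z^18, C_2 ≅ Z^12.

Boundary ∂_1: C_1 → C_0 is given by ∂[p,q] = [q] − [p]. For instance
  ∂de = e − d.
As a 7×18 matrix over Z this has rank 6, with invariant factors (1,1,1,1,1,1).

∂_2: C_2 → C_1 sends each 2-simplex [p,q,r] to [q,r] − [p,r] + [p,q]. For instance
  ∂abg = bg − ag + ab,
  ∂cef = ef − cf + ce.
As a 18×12 matrix over Z this has rank 12, with invariant factors (1,1,1,1,1,1,1,1,1,1,1,2).

From H_k ≅ ker(∂_k) / im(∂_{k+1}) we obtain:

  H_0: rank C_0 − rank ∂_1 = 7 − 6 = 1, and the invariant factors of ∂_1 are all 1, so H_0 = Z.
  H_1: rank ker ∂_1 − rank ∂_2 = (18 − 6) − 12 = 0, and ∂_2 has invariant factor 2 > 1, so H_1 = Z_2.
  H_2: rank ker ∂_2 − rank ∂_3 = (12 − 12) − 0 = 0, and there is no ∂_3, so H_2 = 0.

H_0 ≅ Z,  H_1 ≅ Z_2,  H_2 = 0.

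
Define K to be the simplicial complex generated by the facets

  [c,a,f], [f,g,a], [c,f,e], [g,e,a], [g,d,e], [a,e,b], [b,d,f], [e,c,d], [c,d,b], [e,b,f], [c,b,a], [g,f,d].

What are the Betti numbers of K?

b_0 = 1, b_1 = 0, b_2 = 0.

Take the total order a < b < c < d < e < f < g on the vertex set. Then K (dimension 2) consists of the simplices:

  0-simplices (7): a, b, c, d, e, f, g
  1-simplices (18): ab, ac, ae, af, ag, bc, bd, be, bf, cd, ce, cf, de, df, dg, ef, eg, fg
  2-simplices (12): abc, abe, acf, aeg, afg, bcd, bdf, bef, cde, cef, deg, dfg

giving chain groups C_0 ≅ Z^7, C_1 ≅ Z^18, C_2 ≅ Z^12.

∂_1: C_1 → C_0 sends each edge [p,q] (with p < q) to q − p. For instance
  ∂ce = e − c.
As a 7×18 matrix over Z this has rank 6, with invariant factors (1,1,1,1,1,1).

The boundary map ∂_2: C_2 → C_1 sends each 2-simplex [p,q,r] to [q,r] − [p,r] + [p,q]. For instance
  ∂bdf = df − bf + bd,
  ∂abe = be − ae + ab.
As a 18×12 matrix over Z this has rank 12, with invariant factors (1,1,1,1,1,1,1,1,1,1,1,2).

Now H_k = ker ∂_k / im ∂_{k+1}, so:

  H_0: rank C_0 − rank ∂_1 = 7 − 6 = 1, and the invariant factors of ∂_1 are all 1, so H_0 = Z.
  H_1: rank ker ∂_1 − rank ∂_2 = (18 − 6) − 12 = 0, and ∂_2 has invariant factor 2 > 1, so H_1 = Z_2.
  H_2: rank ker ∂_2 − rank ∂_3 = (12 − 12) − 0 = 0, and there is no ∂_3, so H_2 = 0.

(K is a triangulation of the real projective plane RP^2.)

Hence the Betti numbers are b_0 = 1, b_1 = 0, b_2 = 0.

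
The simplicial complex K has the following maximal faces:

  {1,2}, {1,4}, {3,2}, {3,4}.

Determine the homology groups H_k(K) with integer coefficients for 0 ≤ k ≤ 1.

K has 4 vertices, 4 edges.
rank ∂_0 = 0, rank ∂_1 = 3 ⇒ b_0 = 4 − 0 − 3 = 1; all invariant factors of ∂_1 are 1 so no torsion. So H_0 ≅ Z.
rank ∂_1 = 3, rank ∂_2 = 0 ⇒ b_1 = 4 − 3 − 0 = 1. So H_1 ≅ Z.

H_0 = Z,  H_1 = Z.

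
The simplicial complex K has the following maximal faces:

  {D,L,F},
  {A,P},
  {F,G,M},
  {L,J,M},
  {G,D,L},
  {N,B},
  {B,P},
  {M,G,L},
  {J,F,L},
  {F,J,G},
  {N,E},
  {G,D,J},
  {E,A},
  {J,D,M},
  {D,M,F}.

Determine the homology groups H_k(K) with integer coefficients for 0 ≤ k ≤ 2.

H_0 ≅ Z^2,  H_1 ≅ Z ⊕ Z/2,  H_2 = 0.

Order the vertices as A < B < D < E < F < G < J < L < M < N < P. Listing each simplex with vertices in this order, K has dimension 2 with simplices:

  0-simplices (11): A, B, D, E, F, G, J, L, M, N, P
  1-simplices (20): AE, AP, BN, BP, DF, DG, DJ, DL, DM, EN, FG, FJ, FL, FM, GJ, GL, GM, JL, JM, LM
  2-simplices (10): DFL, DFM, DGJ, DGL, DJM, FGJ, FGM, FJL, GLM, JLM

so the chain groups are C_0 ≅ Z^11, C_1 ≅ Z^20, C_2 ≅ Z^10.

∂_1: C_1 → C_0 is given by ∂[p,q] = [q] − [p]. For instance
  ∂EN = N − E.
This gives a 11×20 integer matrix of rank 9; reducing to Smith normal form yields diagonal entries (1,1,1,1,1,1,1,1,1).

∂_2: C_2 → C_1 sends each 2-simplex [p,q,r] to [q,r] − [p,r] + [p,q]. For instance
  ∂DFL = FL − DL + DF,
  ∂DJM = JM − DM + DJ.
The resulting 20×10 matrix has rank 10, and its Smith normal form has invariant factors (1,1,1,1,1,1,1,1,1,2).

From H_k ≅ ker(∂_k) / im(∂_{k+1}) we obtain:

  H_0: rank C_0 − rank ∂_1 = 11 − 9 = 2, and the invariant factors of ∂_1 are all 1, so H_0 ≅ Z^2.
  H_1: rank ker ∂_1 − rank ∂_2 = (20 − 9) − 10 = 1, and ∂_2 has invariant factor 2 > 1, so H_1 ≅ Z ⊕ Z/2.
  H_2: rank ker ∂_2 − rank ∂_3 = (10 − 10) − 0 = 0, and there is no ∂_3, so H_2 ≅ 0.

(K is a triangulation of the disjoint union of the real projective plane RP^2 and the circle S^1.)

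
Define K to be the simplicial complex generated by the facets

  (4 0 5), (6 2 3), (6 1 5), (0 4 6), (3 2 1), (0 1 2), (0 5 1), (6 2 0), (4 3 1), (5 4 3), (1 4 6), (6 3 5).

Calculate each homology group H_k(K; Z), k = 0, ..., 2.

K has 7 vertices, 18 edges, 12 triangles.
rank ∂_0 = 0, rank ∂_1 = 6 ⇒ b_0 = 7 − 0 − 6 = 1; all invariant factors of ∂_1 are 1 so no torsion. So H_0 = Z.
rank ∂_1 = 6, rank ∂_2 = 12 ⇒ b_1 = 18 − 6 − 12 = 0; ∂_2 has invariant factor(s) [2] giving torsion. So H_1 = Z/2.
rank ∂_2 = 12, rank ∂_3 = 0 ⇒ b_2 = 12 − 12 − 0 = 0. So H_2 = 0.

H_0 ≅ Z,  H_1 ≅ Z/2,  H_2 = 0.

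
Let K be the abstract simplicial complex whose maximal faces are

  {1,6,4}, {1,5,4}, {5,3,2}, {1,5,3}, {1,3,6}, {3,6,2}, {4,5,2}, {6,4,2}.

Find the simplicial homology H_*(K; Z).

We work with the vertex ordering 1 < 2 < 3 < 4 < 5 < 6. The simplices of K, each written with vertices in increasing order, are:

  0-simplices (6): [1], [2], [3], [4], [5], [6]
  1-simplices (12): [1,3], [1,4], [1,5], [1,6], [2,3], [2,4], [2,5], [2,6], [3,5], [3,6], [4,5], [4,6]
  2-simplices (8): [1,3,5], [1,3,6], [1,4,5], [1,4,6], [2,3,5], [2,3,6], [2,4,5], [2,4,6]

Hence C_0 ≅ Z^6, C_1 ≅ Z^12, C_2 ≅ Z^8.

∂_1: C_1 → C_0 maps an edge to its endpoints' difference, ∂[p,q] = q − p.
The resulting 6×12 matrix has rank 5, and its Smith normal form has invariant factors (1,1,1,1,1).

Boundary ∂_2: C_2 → C_1 sends each 2-simplex [p,q,r] to [q,r] − [p,r] + [p,q]. For instance
  ∂[1,4,5] = [4,5] − [1,5] + [1,4],
  ∂[2,4,6] = [4,6] − [2,6] + [2,4].
As a 12×8 matrix over Z this has rank 7, with invariant factors (1,1,1,1,1,1,1).

Computing H_k = (kernel of ∂_k) / (image of ∂_{k+1}):

  H_0: rank C_0 − rank ∂_1 = 6 − 5 = 1, and the invariant factors of ∂_1 are all 1, so H_0 = Z.
  H_1: rank ker ∂_1 − rank ∂_2 = (12 − 5) − 7 = 0, and the invariant factors of ∂_2 are all 1, so H_1 = 0.
  H_2: rank ker ∂_2 − rank ∂_3 = (8 − 7) − 0 = 1, and there is no ∂_3, so H_2 = Z.

As a check, the Euler characteristic is 6 − 12 + 8 = 2, which agrees with 1 − 0 + 1 = 2.

H_0 = Z,  H_1 = 0,  H_2 = Z.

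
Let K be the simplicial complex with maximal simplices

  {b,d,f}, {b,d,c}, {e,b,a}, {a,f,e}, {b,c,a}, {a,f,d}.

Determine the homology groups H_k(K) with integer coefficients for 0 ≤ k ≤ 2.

We work with the vertex ordering a < b < c < d < e < f. The simplices of K, each written with vertices in increasing order, are:

  0-simplices (6): a, b, c, d, e, f
  1-simplices (12): ab, ac, ad, ae, af, bc, bd, be, bf, cd, df, ef
  2-simplices (6): abc, abe, adf, aef, bcd, bdf

so the chain groups are C_0 ≅ Z^6, C_1 ≅ Z^12, C_2 ≅ Z^6.

Boundary ∂_1: C_1 → C_0 sends each edge [p,q] (with p < q) to q − p.
As a 6×12 matrix over Z this has rank 5, with invariant factors (1,1,1,1,1).

Boundary ∂_2: C_2 → C_1 sends each 2-simplex [p,q,r] to [q,r] − [p,r] + [p,q]. For instance
  ∂bcd = cd − bd + bc,
  ∂aef = ef − af + ae.
The resulting 12×6 matrix has rank 6, and its Smith normal form has invariant factors (1,1,1,1,1,1).

Reading off H_k = ker ∂_k / im ∂_{k+1}:

  H_0: rank C_0 − rank ∂_1 = 6 − 5 = 1, and the invariant factors of ∂_1 are all 1, so H_0 ≅ Z.
  H_1: rank ker ∂_1 − rank ∂_2 = (12 − 5) − 6 = 1, and the invariant factors of ∂_2 are all 1, so H_1 ≅ Z.
  H_2: rank ker ∂_2 − rank ∂_3 = (6 − 6) − 0 = 0, and there is no ∂_3, so H_2 ≅ 0.

H_0 ≅ Z,  H_1 ≅ Z,  H_2 = 0.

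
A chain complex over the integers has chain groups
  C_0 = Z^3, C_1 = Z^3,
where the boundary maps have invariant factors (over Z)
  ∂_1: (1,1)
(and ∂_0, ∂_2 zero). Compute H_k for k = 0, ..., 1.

H_0: b_0 = 3 − 0 − 2 = 1; torsion from ∂_1 factors > 1: none. So H_0 = Z.
H_1: b_1 = 3 − 2 − 0 = 1; torsion from ∂_2 factors > 1: none. So H_1 = Z.

H_0 = Z,  H_1 = Z.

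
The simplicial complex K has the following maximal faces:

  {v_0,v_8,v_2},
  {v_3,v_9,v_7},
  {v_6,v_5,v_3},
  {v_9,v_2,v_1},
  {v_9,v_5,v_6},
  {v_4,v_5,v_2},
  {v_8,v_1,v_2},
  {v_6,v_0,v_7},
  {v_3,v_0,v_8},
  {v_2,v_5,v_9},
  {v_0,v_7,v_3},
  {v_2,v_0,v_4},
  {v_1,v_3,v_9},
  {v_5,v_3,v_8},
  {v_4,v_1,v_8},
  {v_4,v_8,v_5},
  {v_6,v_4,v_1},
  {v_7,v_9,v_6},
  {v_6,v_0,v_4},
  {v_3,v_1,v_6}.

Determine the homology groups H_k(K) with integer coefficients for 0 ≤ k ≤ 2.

H_0 = Z,  H_1 = Z ⊕ Z_2,  H_2 = 0.

Fix the vertex order v_0 < v_1 < v_2 < v_3 < v_4 < v_5 < v_6 < v_7 < v_8 < v_9 and write every simplex with vertices in increasing order. Then dim K = 2 and the simplices of K are:

  0-simplices (10): [v_0], [v_1], [v_2], [v_3], [v_4], [v_5], [v_6], [v_7], [v_8], [v_9]
  1-simplices (30): (30 of them)
  2-simplices (20): (20 of them)

Hence C_0 ≅ Z^10, C_1 ≅ Z^30, C_2 ≅ Z^20.

Boundary ∂_1: C_1 → C_0 maps an edge to its endpoints' difference, ∂[p,q] = q − p.
This gives a 10×30 integer matrix of rank 9; reducing to Smith normal form yields diagonal entries (1,1,1,1,1,1,1,1,1).

∂_2: C_2 → C_1 maps a triangle to the signed sum of its edges. For instance
  ∂[v_3,v_5,v_6] = [v_5,v_6] − [v_3,v_6] + [v_3,v_5],
  ∂[v_0,v_3,v_7] = [v_3,v_7] − [v_0,v_7] + [v_0,v_3].
The 30×20 boundary matrix has rank 20 and Smith normal form diag(1,1,1,1,1,1,1,1,1,1,1,1,1,1,1,1,1,1,1,2).

Computing H_k = (kernel of ∂_k) / (image of ∂_{k+1}):

  H_0: rank C_0 − rank ∂_1 = 10 − 9 = 1, and the invariant factors of ∂_1 are all 1, so H_0 = Z.
  H_1: rank ker ∂_1 − rank ∂_2 = (30 − 9) − 20 = 1, and ∂_2 has invariant factor 2 > 1, so H_1 = Z ⊕ Z_2.
  H_2: rank ker ∂_2 − rank ∂_3 = (20 − 20) − 0 = 0, and there is no ∂_3, so H_2 = 0.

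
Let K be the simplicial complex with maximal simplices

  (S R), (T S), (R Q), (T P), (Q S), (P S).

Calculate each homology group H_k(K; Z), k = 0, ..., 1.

H_0 = Z,  H_1 = Z^2.

Fix the vertex order P < Q < R < S < T and write every simplex with vertices in increasing order. Then dim K = 1 and the simplices of K are:

  0-simplices (5): P, Q, R, S, T
  1-simplices (6): PS, PT, QR, QS, RS, ST

giving chain groups C_0 ≅ Z^5, C_1 ≅ Z^6.

∂_1: C_1 → C_0 maps an edge to its endpoints' difference, ∂[p,q] = q − p.
As a 5×6 matrix over Z this has rank 4, with invariant factors (1,1,1,1).

Reading off H_k = ker ∂_k / im ∂_{k+1}:

  H_0: rank C_0 − rank ∂_1 = 5 − 4 = 1, and the invariant factors of ∂_1 are all 1, so H_0 ≅ Z.
  H_1: rank ker ∂_1 − rank ∂_2 = (6 − 4) − 0 = 2, and there is no ∂_2, so H_1 ≅ Z^2.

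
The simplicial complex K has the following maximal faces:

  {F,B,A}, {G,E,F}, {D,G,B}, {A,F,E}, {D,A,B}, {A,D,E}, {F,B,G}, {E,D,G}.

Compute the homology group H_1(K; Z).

We work with the vertex ordering A < B < D < E < F < G. The simplices of K, each written with vertices in increasing order, are:

  0-simplices (6): A, B, D, E, F, G
  1-simplices (12): AB, AD, AE, AF, BD, BF, BG, DE, DG, EF, EG, FG
  2-simplices (8): ABD, ABF, ADE, AEF, BDG, BFG, DEG, EFG

giving chain groups C_0 ≅ Z^6, C_1 ≅ Z^12, C_2 ≅ Z^8.

∂_1: C_1 → C_0 maps an edge to its endpoints' difference, ∂[p,q] = q − p. For instance
  ∂AF = F − A.
As a 6×12 matrix over Z this has rank 5, with invariant factors (1,1,1,1,1).

∂_2: C_2 → C_1 maps a triangle to the signed sum of its edges. For instance
  ∂ABF = BF − AF + AB,
  ∂ADE = DE − AE + AD.
As a 12×8 matrix over Z this has rank 7, with invariant factors (1,1,1,1,1,1,1).

From H_k ≅ ker(∂_k) / im(∂_{k+1}) we obtain:

  H_1: rank ker ∂_1 − rank ∂_2 = (12 − 5) − 7 = 0, and the invariant factors of ∂_2 are all 1, so H_1 = 0.

H_1 ≅ 0.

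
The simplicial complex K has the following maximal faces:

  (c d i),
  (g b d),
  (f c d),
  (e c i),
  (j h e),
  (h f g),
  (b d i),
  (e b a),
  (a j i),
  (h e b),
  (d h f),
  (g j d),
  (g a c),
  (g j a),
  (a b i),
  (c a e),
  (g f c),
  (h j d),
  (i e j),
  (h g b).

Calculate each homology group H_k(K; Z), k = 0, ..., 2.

H_0 ≅ Z,  H_1 ≅ Z ⊕ Z/2Z,  H_2 = 0.

Order the vertices as a < b < c < d < e < f < g < h < i < j. Listing each simplex with vertices in this order, K has dimension 2 with simplices:

  0-simplices (10): a, b, c, d, e, f, g, h, i, j
  1-simplices (30): ab, ac, ae, ag, ai, aj, bd, be, bg, bh, bi, cd, ce, cf, cg, ci, df, dg, dh, di, dj, eh, ei, ej, fg, fh, gh, gj, hj, ij
  2-simplices (20): abe, abi, ace, acg, agj, aij, bdg, bdi, beh, bgh, cdf, cdi, cei, cfg, dfh, dgj, dhj, ehj, eij, fgh

giving chain groups C_0 ≅ Z^10, C_1 ≅ Z^30, C_2 ≅ Z^20.

The boundary map ∂_1: C_1 → C_0 maps an edge to its endpoints' difference, ∂[p,q] = q − p. For instance
  ∂di = i − d.
As a 10×30 matrix over Z this has rank 9, with invariant factors (1,1,1,1,1,1,1,1,1).

Boundary ∂_2: C_2 → C_1 sends each 2-simplex [p,q,r] to [q,r] − [p,r] + [p,q]. For instance
  ∂aij = ij − aj + ai,
  ∂cfg = fg − cg + cf.
This gives a 30×20 integer matrix of rank 20; reducing to Smith normal form yields diagonal entries (1,1,1,1,1,1,1,1,1,1,1,1,1,1,1,1,1,1,1,2).

From H_k ≅ ker(∂_k) / im(∂_{k+1}) we obtain:

  H_0: rank C_0 − rank ∂_1 = 10 − 9 = 1, and the invariant factors of ∂_1 are all 1, so H_0 = Z.
  H_1: rank ker ∂_1 − rank ∂_2 = (30 − 9) − 20 = 1, and ∂_2 has invariant factor 2 > 1, so H_1 = Z ⊕ Z/2Z.
  H_2: rank ker ∂_2 − rank ∂_3 = (20 − 20) − 0 = 0, and there is no ∂_3, so H_2 = 0.

(K is a triangulation of the Klein bottle.)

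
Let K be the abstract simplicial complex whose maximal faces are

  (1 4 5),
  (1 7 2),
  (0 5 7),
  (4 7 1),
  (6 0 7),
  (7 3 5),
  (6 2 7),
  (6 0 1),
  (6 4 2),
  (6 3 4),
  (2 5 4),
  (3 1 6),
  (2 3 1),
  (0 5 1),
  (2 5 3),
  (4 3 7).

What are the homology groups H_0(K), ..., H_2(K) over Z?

K has 8 vertices, 24 edges, 16 triangles.
rank ∂_0 = 0, rank ∂_1 = 7 ⇒ b_0 = 8 − 0 − 7 = 1; all invariant factors of ∂_1 are 1 so no torsion. So H_0 ≅ Z.
rank ∂_1 = 7, rank ∂_2 = 15 ⇒ b_1 = 24 − 7 − 15 = 2; all invariant factors of ∂_2 are 1 so no torsion. So H_1 ≅ Z^2.
rank ∂_2 = 15, rank ∂_3 = 0 ⇒ b_2 = 16 − 15 − 0 = 1. So H_2 ≅ Z.

H_0 = Z,  H_1 = Z^2,  H_2 = Z.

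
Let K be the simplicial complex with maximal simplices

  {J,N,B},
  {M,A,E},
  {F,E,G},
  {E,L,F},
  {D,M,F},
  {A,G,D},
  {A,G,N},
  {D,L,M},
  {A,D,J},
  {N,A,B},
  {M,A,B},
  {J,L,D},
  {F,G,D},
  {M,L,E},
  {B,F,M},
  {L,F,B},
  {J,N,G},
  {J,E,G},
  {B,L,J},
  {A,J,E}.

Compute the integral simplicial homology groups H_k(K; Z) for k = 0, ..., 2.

H_0 = Z,  H_1 = Z ⊕ Z/2,  H_2 = 0.

Take the total order A < B < D < E < F < G < J < L < M < N on the vertex set. Then K (dimension 2) consists of the simplices:

  0-simplices (10): A, B, D, E, F, G, J, L, M, N
  1-simplices (30): AB, AD, AE, AG, AJ, AM, AN, BF, BJ, BL, BM, BN, DF, DG, DJ, DL, DM, EF, EG, EJ, EL, EM, FG, FL, FM, GJ, GN, JL, JN, LM
  2-simplices (20): ABM, ABN, ADG, ADJ, AEJ, AEM, AGN, BFL, BFM, BJL, BJN, DFG, DFM, DJL, DLM, EFG, EFL, EGJ, ELM, GJN

Hence C_0 ≅ Z^10, C_1 ≅ Z^30, C_2 ≅ Z^20.

The boundary map ∂_1: C_1 → C_0 maps an edge to its endpoints' difference, ∂[p,q] = q − p. For instance
  ∂DJ = J − D.
This gives a 10×30 integer matrix of rank 9; reducing to Smith normal form yields diagonal entries (1,1,1,1,1,1,1,1,1).

The boundary map ∂_2: C_2 → C_1 sends each 2-simplex [p,q,r] to [q,r] − [p,r] + [p,q]. For instance
  ∂DLM = LM − DM + DL,
  ∂BJN = JN − BN + BJ.
As a 30×20 matrix over Z this has rank 20, with invariant factors (1,1,1,1,1,1,1,1,1,1,1,1,1,1,1,1,1,1,1,2).

From H_k ≅ ker(∂_k) / im(∂_{k+1}) we obtain:

  H_0: rank C_0 − rank ∂_1 = 10 − 9 = 1, and the invariant factors of ∂_1 are all 1, so H_0 ≅ Z.
  H_1: rank ker ∂_1 − rank ∂_2 = (30 − 9) − 20 = 1, and ∂_2 has invariant factor 2 > 1, so H_1 ≅ Z ⊕ Z/2.
  H_2: rank ker ∂_2 − rank ∂_3 = (20 − 20) − 0 = 0, and there is no ∂_3, so H_2 ≅ 0.

As a check, the Euler characteristic is 10 − 30 + 20 = 0, which agrees with 1 − 1 + 0 = 0.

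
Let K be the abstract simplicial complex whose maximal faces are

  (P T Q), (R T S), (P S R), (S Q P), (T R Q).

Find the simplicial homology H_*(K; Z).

H_0 = Z,  H_1 = Z,  H_2 = 0.

Take the total order P < Q < R < S < T on the vertex set. Then K (dimension 2) consists of the simplices:

  0-simplices (5): P, Q, R, S, T
  1-simplices (10): PQ, PR, PS, PT, QR, QS, QT, RS, RT, ST
  2-simplices (5): PQS, PQT, PRS, QRT, RST

giving chain groups C_0 ≅ Z^5, C_1 ≅ Z^10, C_2 ≅ Z^5.

Boundary ∂_1: C_1 → C_0 is given by ∂[p,q] = [q] − [p]. For instance
  ∂RT = T − R.
As a 5×10 matrix over Z this has rank 4, with invariant factors (1,1,1,1).

Boundary ∂_2: C_2 → C_1 maps a triangle to the signed sum of its edges. For instance
  ∂PQS = QS − PS + PQ,
  ∂PQT = QT − PT + PQ.
This gives a 10×5 integer matrix of rank 5; reducing to Smith normal form yields diagonal entries (1,1,1,1,1).

Now H_k = ker ∂_k / im ∂_{k+1}, so:

  H_0: rank C_0 − rank ∂_1 = 5 − 4 = 1, and the invariant factors of ∂_1 are all 1, so H_0 ≅ Z.
  H_1: rank ker ∂_1 − rank ∂_2 = (10 − 4) − 5 = 1, and the invariant factors of ∂_2 are all 1, so H_1 ≅ Z.
  H_2: rank ker ∂_2 − rank ∂_3 = (5 − 5) − 0 = 0, and there is no ∂_3, so H_2 ≅ 0.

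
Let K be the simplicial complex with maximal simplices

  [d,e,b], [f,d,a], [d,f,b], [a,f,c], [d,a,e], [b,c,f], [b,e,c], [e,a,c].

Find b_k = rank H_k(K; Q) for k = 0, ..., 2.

Fix the vertex order a < b < c < d < e < f and write every simplex with vertices in increasing order. Then dim K = 2 and the simplices of K are:

  0-simplices (6): a, b, c, d, e, f
  1-simplices (12): ac, ad, ae, af, bc, bd, be, bf, ce, cf, de, df
  2-simplices (8): ace, acf, ade, adf, bce, bcf, bde, bdf

so the chain groups are C_0 ≅ Z^6, C_1 ≅ Z^12, C_2 ≅ Z^8.

∂_1: C_1 → C_0 is given by ∂[p,q] = [q] − [p]. For instance
  ∂de = e − d.
The 6×12 boundary matrix has rank 5 and Smith normal form diag(1,1,1,1,1).

∂_2: C_2 → C_1 sends each 2-simplex [p,q,r] to [q,r] − [p,r] + [p,q]. For instance
  ∂bde = de − be + bd,
  ∂adf = df − af + ad.
As a 12×8 matrix over Z this has rank 7, with invariant factors (1,1,1,1,1,1,1).

Now H_k = ker ∂_k / im ∂_{k+1}, so:

  H_0: rank C_0 − rank ∂_1 = 6 − 5 = 1, and the invariant factors of ∂_1 are all 1, so H_0 = Z.
  H_1: rank ker ∂_1 − rank ∂_2 = (12 − 5) − 7 = 0, and the invariant factors of ∂_2 are all 1, so H_1 = 0.
  H_2: rank ker ∂_2 − rank ∂_3 = (8 − 7) − 0 = 1, and there is no ∂_3, so H_2 = Z.

As a check, the Euler characteristic is 6 − 12 + 8 = 2, which agrees with 1 − 0 + 1 = 2.

Hence the Betti numbers are b_0 = 1, b_1 = 0, b_2 = 1.

b_0 = 1, b_1 = 0, b_2 = 1.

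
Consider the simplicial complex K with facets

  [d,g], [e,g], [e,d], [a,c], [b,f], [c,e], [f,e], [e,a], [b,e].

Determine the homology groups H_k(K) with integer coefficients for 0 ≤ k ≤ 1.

Take the total order a < b < c < d < e < f < g on the vertex set. Then K (dimension 1) consists of the simplices:

  0-simplices (7): a, b, c, d, e, f, g
  1-simplices (9): ac, ae, be, bf, ce, de, dg, ef, eg

giving chain groups C_0 ≅ Z^7, C_1 ≅ Z^9.

Boundary ∂_1: C_1 → C_0 is given by ∂[p,q] = [q] − [p].
The resulting 7×9 matrix has rank 6, and its Smith normal form has invariant factors (1,1,1,1,1,1).

Computing H_k = (kernel of ∂_k) / (image of ∂_{k+1}):

  H_0: rank C_0 − rank ∂_1 = 7 − 6 = 1, and the invariant factors of ∂_1 are all 1, so H_0 = Z.
  H_1: rank ker ∂_1 − rank ∂_2 = (9 − 6) − 0 = 3, and there is no ∂_2, so H_1 = Z^3.

H_0 = Z,  H_1 = Z^3.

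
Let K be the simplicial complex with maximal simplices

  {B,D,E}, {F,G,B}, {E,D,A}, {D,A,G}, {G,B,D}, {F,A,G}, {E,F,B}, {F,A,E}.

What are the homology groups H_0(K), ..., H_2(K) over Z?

We work with the vertex ordering A < B < D < E < F < G. The simplices of K, each written with vertices in increasing order, are:

  0-simplices (6): A, B, D, E, F, G
  1-simplices (12): AD, AE, AF, AG, BD, BE, BF, BG, DE, DG, EF, FG
  2-simplices (8): ADE, ADG, AEF, AFG, BDE, BDG, BEF, BFG

Hence C_0 ≅ Z^6, C_1 ≅ Z^12, C_2 ≅ Z^8.

Boundary ∂_1: C_1 → C_0 sends each edge [p,q] (with p < q) to q − p. For instance
  ∂EF = F − E.
The resulting 6×12 matrix has rank 5, and its Smith normal form has invariant factors (1,1,1,1,1).

The boundary map ∂_2: C_2 → C_1 sends each 2-simplex [p,q,r] to [q,r] − [p,r] + [p,q]. For instance
  ∂BFG = FG − BG + BF,
  ∂BDE = DE − BE + BD.
This gives a 12×8 integer matrix of rank 7; reducing to Smith normal form yields diagonal entries (1,1,1,1,1,1,1).

From H_k ≅ ker(∂_k) / im(∂_{k+1}) we obtain:

  H_0: rank C_0 − rank ∂_1 = 6 − 5 = 1, and the invariant factors of ∂_1 are all 1, so H_0 ≅ Z.
  H_1: rank ker ∂_1 − rank ∂_2 = (12 − 5) − 7 = 0, and the invariant factors of ∂_2 are all 1, so H_1 ≅ 0.
  H_2: rank ker ∂_2 − rank ∂_3 = (8 − 7) − 0 = 1, and there is no ∂_3, so H_2 ≅ Z.

As a check, the Euler characteristic is 6 − 12 + 8 = 2, which agrees with 1 − 0 + 1 = 2.

H_0 = Z,  H_1 = 0,  H_2 = Z.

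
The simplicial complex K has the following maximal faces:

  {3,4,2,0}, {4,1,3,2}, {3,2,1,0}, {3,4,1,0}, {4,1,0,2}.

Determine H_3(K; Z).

Order the vertices as 0 < 1 < 2 < 3 < 4. Listing each simplex with vertices in this order, K has dimension 3 with simplices:

  0-simplices (5): [0], [1], [2], [3], [4]
  1-simplices (10): [0,1], [0,2], [0,3], [0,4], [1,2], [1,3], [1,4], [2,3], [2,4], [3,4]
  2-simplices (10): [0,1,2], [0,1,3], [0,1,4], [0,2,3], [0,2,4], [0,3,4], [1,2,3], [1,2,4], [1,3,4], [2,3,4]
  3-simplices (5): [0,1,2,3], [0,1,2,4], [0,1,3,4], [0,2,3,4], [1,2,3,4]

Hence C_0 ≅ Z^5, C_1 ≅ Z^10, C_2 ≅ Z^10, C_3 ≅ Z^5.

The boundary map ∂_1: C_1 → C_0 maps an edge to its endpoints' difference, ∂[p,q] = q − p. For instance
  ∂[0,4] = [4] − [0].
The resulting 5×10 matrix has rank 4, and its Smith normal form has invariant factors (1,1,1,1).

∂_2: C_2 → C_1 sends each 2-simplex [p,q,r] to [q,r] − [p,r] + [p,q]. For instance
  ∂[1,2,3] = [2,3] − [1,3] + [1,2],
  ∂[1,3,4] = [3,4] − [1,4] + [1,3].
The resulting 10×10 matrix has rank 6, and its Smith normal form has invariant factors (1,1,1,1,1,1).

The boundary map ∂_3: C_3 → C_2 sends each 3-simplex σ to the alternating sum Σ_i (−1)^i (σ with its i-th vertex removed). For instance
  ∂[0,1,3,4] = [1,3,4] − [0,3,4] + [0,1,4] − [0,1,3],
  ∂[0,1,2,4] = [1,2,4] − [0,2,4] + [0,1,4] − [0,1,2].
The resulting 10×5 matrix has rank 4, and its Smith normal form has invariant factors (1,1,1,1).

Now H_k = ker ∂_k / im ∂_{k+1}, so:

  H_3: rank ker ∂_3 − rank ∂_4 = (5 − 4) − 0 = 1, and there is no ∂_4, so H_3 ≅ Z.

H_3 ≅ Z.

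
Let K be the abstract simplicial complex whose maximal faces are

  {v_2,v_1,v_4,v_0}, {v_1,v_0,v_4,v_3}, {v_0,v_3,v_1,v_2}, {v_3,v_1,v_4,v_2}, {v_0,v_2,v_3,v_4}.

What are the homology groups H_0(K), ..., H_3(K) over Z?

Fix the vertex order v_0 < v_1 < v_2 < v_3 < v_4 and write every simplex with vertices in increasing order. Then dim K = 3 and the simplices of K are:

  0-simplices (5): [v_0], [v_1], [v_2], [v_3], [v_4]
  1-simplices (10): [v_0,v_1], [v_0,v_2], [v_0,v_3], [v_0,v_4], [v_1,v_2], [v_1,v_3], [v_1,v_4], [v_2,v_3], [v_2,v_4], [v_3,v_4]
  2-simplices (10): [v_0,v_1,v_2], [v_0,v_1,v_3], [v_0,v_1,v_4], [v_0,v_2,v_3], [v_0,v_2,v_4], [v_0,v_3,v_4], [v_1,v_2,v_3], [v_1,v_2,v_4], [v_1,v_3,v_4], [v_2,v_3,v_4]
  3-simplices (5): [v_0,v_1,v_2,v_3], [v_0,v_1,v_2,v_4], [v_0,v_1,v_3,v_4], [v_0,v_2,v_3,v_4], [v_1,v_2,v_3,v_4]

Hence C_0 ≅ Z^5, C_1 ≅ Z^10, C_2 ≅ Z^10, C_3 ≅ Z^5.

Boundary ∂_1: C_1 → C_0 sends each edge [p,q] (with p < q) to q − p. For instance
  ∂[v_0,v_3] = [v_3] − [v_0].
The 5×10 boundary matrix has rank 4 and Smith normal form diag(1,1,1,1).

∂_2: C_2 → C_1 maps a triangle to the signed sum of its edges. For instance
  ∂[v_0,v_1,v_4] = [v_1,v_4] − [v_0,v_4] + [v_0,v_1],
  ∂[v_1,v_3,v_4] = [v_3,v_4] − [v_1,v_4] + [v_1,v_3].
As a 10×10 matrix over Z this has rank 6, with invariant factors (1,1,1,1,1,1).

∂_3: C_3 → C_2 sends each 3-simplex σ to the alternating sum Σ_i (−1)^i (σ with its i-th vertex removed). For instance
  ∂[v_0,v_1,v_2,v_3] = [v_1,v_2,v_3] − [v_0,v_2,v_3] + [v_0,v_1,v_3] − [v_0,v_1,v_2],
  ∂[v_0,v_1,v_2,v_4] = [v_1,v_2,v_4] − [v_0,v_2,v_4] + [v_0,v_1,v_4] − [v_0,v_1,v_2].
This gives a 10×5 integer matrix of rank 4; reducing to Smith normal form yields diagonal entries (1,1,1,1).

From H_k ≅ ker(∂_k) / im(∂_{k+1}) we obtain:

  H_0: rank C_0 − rank ∂_1 = 5 − 4 = 1, and the invariant factors of ∂_1 are all 1, so H_0 = Z.
  H_1: rank ker ∂_1 − rank ∂_2 = (10 − 4) − 6 = 0, and the invariant factors of ∂_2 are all 1, so H_1 = 0.
  H_2: rank ker ∂_2 − rank ∂_3 = (10 − 6) − 4 = 0, and the invariant factors of ∂_3 are all 1, so H_2 = 0.
  H_3: rank ker ∂_3 − rank ∂_4 = (5 − 4) − 0 = 1, and there is no ∂_4, so H_3 = Z.

As a check, the Euler characteristic is 5 − 10 + 10 − 5 = 0, which agrees with 1 − 0 + 0 − 1 = 0.
(K is a triangulation of the 3-sphere S^3.)

H_0 ≅ Z,  H_1 = 0,  H_2 = 0,  H_3 ≅ Z.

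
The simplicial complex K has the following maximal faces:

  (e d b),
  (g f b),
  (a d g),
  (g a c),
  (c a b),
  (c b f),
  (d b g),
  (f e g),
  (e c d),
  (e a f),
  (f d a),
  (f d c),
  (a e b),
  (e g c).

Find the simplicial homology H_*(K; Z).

K has 7 vertices, 21 edges, 14 triangles.
rank ∂_0 = 0, rank ∂_1 = 6 ⇒ b_0 = 7 − 0 − 6 = 1; all invariant factors of ∂_1 are 1 so no torsion. So H_0 = Z.
rank ∂_1 = 6, rank ∂_2 = 13 ⇒ b_1 = 21 − 6 − 13 = 2; all invariant factors of ∂_2 are 1 so no torsion. So H_1 = Z^2.
rank ∂_2 = 13, rank ∂_3 = 0 ⇒ b_2 = 14 − 13 − 0 = 1. So H_2 = Z.

H_0 = Z,  H_1 = Z^2,  H_2 = Z.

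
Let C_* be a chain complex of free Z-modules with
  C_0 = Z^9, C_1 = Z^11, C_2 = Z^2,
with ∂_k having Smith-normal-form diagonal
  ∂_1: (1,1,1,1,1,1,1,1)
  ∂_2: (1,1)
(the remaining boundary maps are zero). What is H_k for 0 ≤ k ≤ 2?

H_0: b_0 = 9 − 0 − 8 = 1; torsion from ∂_1 factors > 1: none. So H_0 ≅ Z.
H_1: b_1 = 11 − 8 − 2 = 1; torsion from ∂_2 factors > 1: none. So H_1 ≅ Z.
H_2: b_2 = 2 − 2 − 0 = 0; torsion from ∂_3 factors > 1: none. So H_2 ≅ 0.

H_0 ≅ Z,  H_1 ≅ Z,  H_2 = 0.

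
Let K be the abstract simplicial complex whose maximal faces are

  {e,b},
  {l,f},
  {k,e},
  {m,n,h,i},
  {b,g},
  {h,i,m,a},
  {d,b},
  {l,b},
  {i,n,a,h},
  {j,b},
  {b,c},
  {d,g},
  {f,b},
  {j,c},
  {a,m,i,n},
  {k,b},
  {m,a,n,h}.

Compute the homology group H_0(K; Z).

H_0 ≅ Z^2.

Fix the vertex order a < b < c < d < e < f < g < h < i < j < k < l < m < n and write every simplex with vertices in increasing order. Then dim K = 3 and the simplices of K are:

  0-simplices (14): a, b, c, d, e, f, g, h, i, j, k, l, m, n
  1-simplices (22): ah, ai, am, an, bc, bd, be, bf, bg, bj, bk, bl, cj, dg, ek, fl, hi, hm, hn, im, in, mn
  2-simplices (10): ahi, ahm, ahn, aim, ain, amn, him, hin, hmn, imn
  3-simplices (5): ahim, ahin, ahmn, aimn, himn

so the chain groups are C_0 ≅ Z^14, C_1 ≅ Z^22, C_2 ≅ Z^10, C_3 ≅ Z^5.

∂_1: C_1 → C_0 sends each edge [p,q] (with p < q) to q − p. For instance
  ∂am = m − a.
The resulting 14×22 matrix has rank 12, and its Smith normal form has invariant factors (1,1,1,1,1,1,1,1,1,1,1,1).

∂_2: C_2 → C_1 sends each 2-simplex [p,q,r] to [q,r] − [p,r] + [p,q]. For instance
  ∂him = im − hm + hi,
  ∂amn = mn − an + am.
As a 22×10 matrix over Z this has rank 6, with invariant factors (1,1,1,1,1,1).

Boundary ∂_3: C_3 → C_2 sends each 3-simplex σ to the alternating sum Σ_i (−1)^i (σ with its i-th vertex removed). For instance
  ∂himn = imn − hmn + hin − him,
  ∂ahim = him − aim + ahm − ahi.
As a 10×5 matrix over Z this has rank 4, with invariant factors (1,1,1,1).

Computing H_k = (kernel of ∂_k) / (image of ∂_{k+1}):

  H_0: rank C_0 − rank ∂_1 = 14 − 12 = 2, and the invariant factors of ∂_1 are all 1, so H_0 = Z^2.

(K is a triangulation of the disjoint union of the 3-sphere S^3 and a wedge of 4 circles.)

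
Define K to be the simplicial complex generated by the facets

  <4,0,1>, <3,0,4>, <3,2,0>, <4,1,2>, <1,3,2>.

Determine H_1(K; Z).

Fix the vertex order 0 < 1 < 2 < 3 < 4 and write every simplex with vertices in increasing order. Then dim K = 2 and the simplices of K are:

  0-simplices (5): [0], [1], [2], [3], [4]
  1-simplices (10): [0,1], [0,2], [0,3], [0,4], [1,2], [1,3], [1,4], [2,3], [2,4], [3,4]
  2-simplices (5): [0,1,4], [0,2,3], [0,3,4], [1,2,3], [1,2,4]

so the chain groups are C_0 ≅ Z^5, C_1 ≅ Z^10, C_2 ≅ Z^5.

Boundary ∂_1: C_1 → C_0 maps an edge to its endpoints' difference, ∂[p,q] = q − p.
This gives a 5×10 integer matrix of rank 4; reducing to Smith normal form yields diagonal entries (1,1,1,1).

∂_2: C_2 → C_1 sends each 2-simplex [p,q,r] to [q,r] − [p,r] + [p,q]. For instance
  ∂[1,2,4] = [2,4] − [1,4] + [1,2],
  ∂[0,3,4] = [3,4] − [0,4] + [0,3].
As a 10×5 matrix over Z this has rank 5, with invariant factors (1,1,1,1,1).

From H_k ≅ ker(∂_k) / im(∂_{k+1}) we obtain:

  H_1: rank ker ∂_1 − rank ∂_2 = (10 − 4) − 5 = 1, and the invariant factors of ∂_2 are all 1, so H_1 = Z.

H_1 ≅ Z.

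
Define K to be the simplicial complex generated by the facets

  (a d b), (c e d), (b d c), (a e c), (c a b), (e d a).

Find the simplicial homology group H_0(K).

H_0 ≅ Z.

Fix the vertex order a < b < c < d < e and write every simplex with vertices in increasing order. Then dim K = 2 and the simplices of K are:

  0-simplices (5): a, b, c, d, e
  1-simplices (9): ab, ac, ad, ae, bc, bd, cd, ce, de
  2-simplices (6): abc, abd, ace, ade, bcd, cde

so the chain groups are C_0 ≅ Z^5, C_1 ≅ Z^9, C_2 ≅ Z^6.

The boundary map ∂_1: C_1 → C_0 sends each edge [p,q] (with p < q) to q − p. For instance
  ∂ac = c − a.
The 5×9 boundary matrix has rank 4 and Smith normal form diag(1,1,1,1).

∂_2: C_2 → C_1 maps a triangle to the signed sum of its edges. For instance
  ∂ade = de − ae + ad,
  ∂cde = de − ce + cd.
As a 9×6 matrix over Z this has rank 5, with invariant factors (1,1,1,1,1).

Now H_k = ker ∂_k / im ∂_{k+1}, so:

  H_0: rank C_0 − rank ∂_1 = 5 − 4 = 1, and the invariant factors of ∂_1 are all 1, so H_0 = Z.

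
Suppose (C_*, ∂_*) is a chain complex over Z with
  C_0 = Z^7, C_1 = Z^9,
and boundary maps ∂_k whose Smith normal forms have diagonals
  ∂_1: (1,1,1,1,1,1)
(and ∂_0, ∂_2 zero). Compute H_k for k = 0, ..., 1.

H_0 = Z,  H_1 = Z^3.

H_0: b_0 = 7 − 0 − 6 = 1; torsion from ∂_1 factors > 1: none. So H_0 = Z.
H_1: b_1 = 9 − 6 − 0 = 3; torsion from ∂_2 factors > 1: none. So H_1 = Z^3.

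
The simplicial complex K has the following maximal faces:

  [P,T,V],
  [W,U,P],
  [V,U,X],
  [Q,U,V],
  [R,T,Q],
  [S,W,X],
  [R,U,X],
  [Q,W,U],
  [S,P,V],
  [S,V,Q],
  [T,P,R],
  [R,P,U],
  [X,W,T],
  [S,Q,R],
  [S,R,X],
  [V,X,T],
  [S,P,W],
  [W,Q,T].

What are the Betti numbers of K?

We work with the vertex ordering P < Q < R < S < T < U < V < W < X. The simplices of K, each written with vertices in increasing order, are:

  0-simplices (9): P, Q, R, S, T, U, V, W, X
  1-simplices (27): PR, PS, PT, PU, PV, PW, QR, QS, QT, QU, QV, QW, RS, RT, RU, RX, SV, SW, SX, TV, TW, TX, UV, UW, UX, VX, WX
  2-simplices (18): PRT, PRU, PSV, PSW, PTV, PUW, QRS, QRT, QSV, QTW, QUV, QUW, RSX, RUX, SWX, TVX, TWX, UVX

Hence C_0 ≅ Z^9, C_1 ≅ Z^27, C_2 ≅ Z^18.

Boundary ∂_1: C_1 → C_0 maps an edge to its endpoints' difference, ∂[p,q] = q − p.
The resulting 9×27 matrix has rank 8, and its Smith normal form has invariant factors (1,1,1,1,1,1,1,1).

∂_2: C_2 → C_1 sends each 2-simplex [p,q,r] to [q,r] − [p,r] + [p,q]. For instance
  ∂UVX = VX − UX + UV,
  ∂RUX = UX − RX + RU.
As a 27×18 matrix over Z this has rank 17, with invariant factors (1,1,1,1,1,1,1,1,1,1,1,1,1,1,1,1,1).

Computing H_k = (kernel of ∂_k) / (image of ∂_{k+1}):

  H_0: rank C_0 − rank ∂_1 = 9 − 8 = 1, and the invariant factors of ∂_1 are all 1, so H_0 = Z.
  H_1: rank ker ∂_1 − rank ∂_2 = (27 − 8) − 17 = 2, and the invariant factors of ∂_2 are all 1, so H_1 = Z^2.
  H_2: rank ker ∂_2 − rank ∂_3 = (18 − 17) − 0 = 1, and there is no ∂_3, so H_2 = Z.

As a check, the Euler characteristic is 9 − 27 + 18 = 0, which agrees with 1 − 2 + 1 = 0.

Hence the Betti numbers are b_0 = 1, b_1 = 2, b_2 = 1.

b_0 = 1, b_1 = 2, b_2 = 1.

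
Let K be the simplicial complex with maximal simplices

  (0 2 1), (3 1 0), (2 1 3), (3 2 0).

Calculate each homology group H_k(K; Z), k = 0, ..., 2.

Fix the vertex order 0 < 1 < 2 < 3 and write every simplex with vertices in increasing order. Then dim K = 2 and the simplices of K are:

  0-simplices (4): [0], [1], [2], [3]
  1-simplices (6): [0,1], [0,2], [0,3], [1,2], [1,3], [2,3]
  2-simplices (4): [0,1,2], [0,1,3], [0,2,3], [1,2,3]

so the chain groups are C_0 ≅ Z^4, C_1 ≅ Z^6, C_2 ≅ Z^4.

Boundary ∂_1: C_1 → C_0 maps an edge to its endpoints' difference, ∂[p,q] = q − p.
The resulting 4×6 matrix has rank 3, and its Smith normal form has invariant factors (1,1,1).

The boundary map ∂_2: C_2 → C_1 maps a triangle to the signed sum of its edges. For instance
  ∂[1,2,3] = [2,3] − [1,3] + [1,2],
  ∂[0,1,3] = [1,3] − [0,3] + [0,1].
The resulting 6×4 matrix has rank 3, and its Smith normal form has invariant factors (1,1,1).

Now H_k = ker ∂_k / im ∂_{k+1}, so:

  H_0: rank C_0 − rank ∂_1 = 4 − 3 = 1, and the invariant factors of ∂_1 are all 1, so H_0 ≅ Z.
  H_1: rank ker ∂_1 − rank ∂_2 = (6 − 3) − 3 = 0, and the invariant factors of ∂_2 are all 1, so H_1 ≅ 0.
  H_2: rank ker ∂_2 − rank ∂_3 = (4 − 3) − 0 = 1, and there is no ∂_3, so H_2 ≅ Z.

As a check, the Euler characteristic is 4 − 6 + 4 = 2, which agrees with 1 − 0 + 1 = 2.
(K is a triangulation of the 2-sphere S^2.)

H_0 = Z,  H_1 = 0,  H_2 = Z.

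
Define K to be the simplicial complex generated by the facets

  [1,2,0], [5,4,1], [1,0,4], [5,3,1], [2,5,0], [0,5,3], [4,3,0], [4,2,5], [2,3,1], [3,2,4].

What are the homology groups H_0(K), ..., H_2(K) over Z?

H_0 ≅ Z,  H_1 ≅ Z_2,  H_2 = 0.

Order the vertices as 0 < 1 < 2 < 3 < 4 < 5. Listing each simplex with vertices in this order, K has dimension 2 with simplices:

  0-simplices (6): [0], [1], [2], [3], [4], [5]
  1-simplices (15): [0,1], [0,2], [0,3], [0,4], [0,5], [1,2], [1,3], [1,4], [1,5], [2,3], [2,4], [2,5], [3,4], [3,5], [4,5]
  2-simplices (10): [0,1,2], [0,1,4], [0,2,5], [0,3,4], [0,3,5], [1,2,3], [1,3,5], [1,4,5], [2,3,4], [2,4,5]

Hence C_0 ≅ Z^6, C_1 ≅ Z^15, C_2 ≅ Z^10.

Boundary ∂_1: C_1 → C_0 maps an edge to its endpoints' difference, ∂[p,q] = q − p.
As a 6×15 matrix over Z this has rank 5, with invariant factors (1,1,1,1,1).

∂_2: C_2 → C_1 sends each 2-simplex [p,q,r] to [q,r] − [p,r] + [p,q]. For instance
  ∂[0,1,2] = [1,2] − [0,2] + [0,1],
  ∂[1,4,5] = [4,5] − [1,5] + [1,4].
As a 15×10 matrix over Z this has rank 10, with invariant factors (1,1,1,1,1,1,1,1,1,2).

Computing H_k = (kernel of ∂_k) / (image of ∂_{k+1}):

  H_0: rank C_0 − rank ∂_1 = 6 − 5 = 1, and the invariant factors of ∂_1 are all 1, so H_0 = Z.
  H_1: rank ker ∂_1 − rank ∂_2 = (15 − 5) − 10 = 0, and ∂_2 has invariant factor 2 > 1, so H_1 = Z_2.
  H_2: rank ker ∂_2 − rank ∂_3 = (10 − 10) − 0 = 0, and there is no ∂_3, so H_2 = 0.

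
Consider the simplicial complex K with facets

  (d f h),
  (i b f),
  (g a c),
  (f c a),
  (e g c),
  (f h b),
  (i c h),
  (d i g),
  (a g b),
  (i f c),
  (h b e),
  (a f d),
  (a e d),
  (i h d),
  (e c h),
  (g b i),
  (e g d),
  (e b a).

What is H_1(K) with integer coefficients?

Order the vertices as a < b < c < d < e < f < g < h < i. Listing each simplex with vertices in this order, K has dimension 2 with simplices:

  0-simplices (9): a, b, c, d, e, f, g, h, i
  1-simplices (27): ab, ac, ad, ae, af, ag, be, bf, bg, bh, bi, ce, cf, cg, ch, ci, de, df, dg, dh, di, eg, eh, fh, fi, gi, hi
  2-simplices (18): abe, abg, acf, acg, ade, adf, beh, bfh, bfi, bgi, ceg, ceh, cfi, chi, deg, dfh, dgi, dhi

so the chain groups are C_0 ≅ Z^9, C_1 ≅ Z^27, C_2 ≅ Z^18.

The boundary map ∂_1: C_1 → C_0 sends each edge [p,q] (with p < q) to q − p. For instance
  ∂ag = g − a.
The resulting 9×27 matrix has rank 8, and its Smith normal form has invariant factors (1,1,1,1,1,1,1,1).

∂_2: C_2 → C_1 maps a triangle to the signed sum of its edges. For instance
  ∂acf = cf − af + ac,
  ∂dgi = gi − di + dg.
This gives a 27×18 integer matrix of rank 18; reducing to Smith normal form yields diagonal entries (1,1,1,1,1,1,1,1,1,1,1,1,1,1,1,1,1,2).

Now H_k = ker ∂_k / im ∂_{k+1}, so:

  H_1: rank ker ∂_1 − rank ∂_2 = (27 − 8) − 18 = 1, and ∂_2 has invariant factor 2 > 1, so H_1 ≅ Z ⊕ Z/2.

(K is a triangulation of the Klein bottle.)

H_1 ≅ Z ⊕ Z/2.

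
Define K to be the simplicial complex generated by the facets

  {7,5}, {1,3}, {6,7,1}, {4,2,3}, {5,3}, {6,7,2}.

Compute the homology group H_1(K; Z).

We work with the vertex ordering 1 < 2 < 3 < 4 < 5 < 6 < 7. The simplices of K, each written with vertices in increasing order, are:

  0-simplices (7): [1], [2], [3], [4], [5], [6], [7]
  1-simplices (11): [1,3], [1,6], [1,7], [2,3], [2,4], [2,6], [2,7], [3,4], [3,5], [5,7], [6,7]
  2-simplices (3): [1,6,7], [2,3,4], [2,6,7]

so the chain groups are C_0 ≅ Z^7, C_1 ≅ Z^11, C_2 ≅ Z^3.

∂_1: C_1 → C_0 is given by ∂[p,q] = [q] − [p]. For instance
  ∂[2,7] = [7] − [2].
The 7×11 boundary matrix has rank 6 and Smith normal form diag(1,1,1,1,1,1).

Boundary ∂_2: C_2 → C_1 acts by ∂[p,q,r] = [q,r] − [p,r] + [p,q]. For instance
  ∂[2,3,4] = [3,4] − [2,4] + [2,3],
  ∂[2,6,7] = [6,7] − [2,7] + [2,6].
The 11×3 boundary matrix has rank 3 and Smith normal form diag(1,1,1).

Now H_k = ker ∂_k / im ∂_{k+1}, so:

  H_1: rank ker ∂_1 − rank ∂_2 = (11 − 6) − 3 = 2, and the invariant factors of ∂_2 are all 1, so H_1 = Z^2.

H_1 = Z^2.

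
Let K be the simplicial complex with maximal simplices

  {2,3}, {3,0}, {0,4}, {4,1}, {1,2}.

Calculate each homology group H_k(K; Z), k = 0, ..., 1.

H_0 = Z,  H_1 = Z.

Take the total order 0 < 1 < 2 < 3 < 4 on the vertex set. Then K (dimension 1) consists of the simplices:

  0-simplices (5): [0], [1], [2], [3], [4]
  1-simplices (5): [0,3], [0,4], [1,2], [1,4], [2,3]

giving chain groups C_0 ≅ Z^5, C_1 ≅ Z^5.

The boundary map ∂_1: C_1 → C_0 is given by ∂[p,q] = [q] − [p].
The 5×5 boundary matrix has rank 4 and Smith normal form diag(1,1,1,1).

Reading off H_k = ker ∂_k / im ∂_{k+1}:

  H_0: rank C_0 − rank ∂_1 = 5 − 4 = 1, and the invariant factors of ∂_1 are all 1, so H_0 ≅ Z.
  H_1: rank ker ∂_1 − rank ∂_2 = (5 − 4) − 0 = 1, and there is no ∂_2, so H_1 ≅ Z.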